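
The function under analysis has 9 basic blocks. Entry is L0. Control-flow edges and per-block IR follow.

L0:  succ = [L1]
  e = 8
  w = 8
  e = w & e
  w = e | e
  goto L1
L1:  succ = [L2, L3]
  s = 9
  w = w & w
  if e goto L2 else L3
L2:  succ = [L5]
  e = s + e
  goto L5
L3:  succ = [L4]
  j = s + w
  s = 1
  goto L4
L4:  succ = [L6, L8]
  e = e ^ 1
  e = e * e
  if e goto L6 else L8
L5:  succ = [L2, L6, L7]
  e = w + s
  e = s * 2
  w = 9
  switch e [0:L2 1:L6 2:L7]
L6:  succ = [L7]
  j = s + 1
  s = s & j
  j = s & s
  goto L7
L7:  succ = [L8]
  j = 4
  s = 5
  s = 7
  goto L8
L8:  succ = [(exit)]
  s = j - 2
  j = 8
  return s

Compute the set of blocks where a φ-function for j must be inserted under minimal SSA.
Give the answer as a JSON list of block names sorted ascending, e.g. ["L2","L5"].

idom tree: L1←L0 L2←L1 L3←L1 L4←L3 L5←L2 L6←L1 L7←L1 L8←L1
Join-block Dom:
  L2: preds {L1,L5}: {L0,L1} ∩ {L0,L1,L2,L5} = {L0,L1}; idom=L1
  L6: preds {L4,L5}: {L0,L1,L3,L4} ∩ {L0,L1,L2,L5} = {L0,L1}; idom=L1
  L7: preds {L5,L6}: {L0,L1,L2,L5} ∩ {L0,L1,L6} = {L0,L1}; idom=L1
  L8: preds {L4,L7}: {L0,L1,L3,L4} ∩ {L0,L1,L7} = {L0,L1}; idom=L1

DF derivation:
  L2←L1: walk · to L1
  L2←L5: walk L5→L2 to L1
  L6←L4: walk L4→L3 to L1
  L6←L5: walk L5→L2 to L1
  L7←L5: walk L5→L2 to L1
  L7←L6: walk L6 to L1
  L8←L4: walk L4→L3 to L1
  L8←L7: walk L7 to L1
  L0: DF=∅
  L1: DF=∅
  L2: DF={L2,L6,L7}
  L3: DF={L6,L8}
  L4: DF={L6,L8}
  L5: DF={L2,L6,L7}
  L6: DF={L7}
  L7: DF={L8}
  L8: DF=∅

φ for j: defs {L3,L6,L7,L8}
  DF⁺ = {L6,L7,L8}

Answer: ["L6", "L7", "L8"]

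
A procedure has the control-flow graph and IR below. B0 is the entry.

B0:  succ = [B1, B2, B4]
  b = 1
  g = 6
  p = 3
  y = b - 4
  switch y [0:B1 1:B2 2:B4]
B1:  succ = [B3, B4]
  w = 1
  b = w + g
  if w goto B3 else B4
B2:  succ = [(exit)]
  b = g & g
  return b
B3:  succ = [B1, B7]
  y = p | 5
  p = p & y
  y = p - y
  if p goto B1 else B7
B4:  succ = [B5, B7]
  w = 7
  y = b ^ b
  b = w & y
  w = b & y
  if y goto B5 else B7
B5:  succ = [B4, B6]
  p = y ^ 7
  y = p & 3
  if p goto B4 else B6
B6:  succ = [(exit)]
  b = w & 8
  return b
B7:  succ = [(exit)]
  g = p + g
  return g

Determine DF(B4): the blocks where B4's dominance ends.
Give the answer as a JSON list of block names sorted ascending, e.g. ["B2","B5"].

Answer: ["B4", "B7"]

Derivation:
idom tree: B1←B0 B2←B0 B3←B1 B4←B0 B5←B4 B6←B5 B7←B0
Join-block Dom:
  B1: preds {B0,B3}: {B0} ∩ {B0,B1,B3} = {B0}; idom=B0
  B4: preds {B0,B1,B5}: {B0} ∩ {B0,B1} ∩ {B0,B4,B5} = {B0}; idom=B0
  B7: preds {B3,B4}: {B0,B1,B3} ∩ {B0,B4} = {B0}; idom=B0

DF walk-up:
  join B1 pred B0: · stop@B0
  join B1 pred B3: B3→B1 stop@B0
  join B4 pred B0: · stop@B0
  join B4 pred B1: B1 stop@B0
  join B4 pred B5: B5→B4 stop@B0
  join B7 pred B3: B3→B1 stop@B0
  join B7 pred B4: B4 stop@B0
  DF(B0)=∅
  DF(B1)={B1,B4,B7}
  DF(B2)=∅
  DF(B3)={B1,B7}
  DF(B4)={B4,B7}
  DF(B5)={B4}
  DF(B6)=∅
  DF(B7)=∅

DF(B4) = ["B4", "B7"]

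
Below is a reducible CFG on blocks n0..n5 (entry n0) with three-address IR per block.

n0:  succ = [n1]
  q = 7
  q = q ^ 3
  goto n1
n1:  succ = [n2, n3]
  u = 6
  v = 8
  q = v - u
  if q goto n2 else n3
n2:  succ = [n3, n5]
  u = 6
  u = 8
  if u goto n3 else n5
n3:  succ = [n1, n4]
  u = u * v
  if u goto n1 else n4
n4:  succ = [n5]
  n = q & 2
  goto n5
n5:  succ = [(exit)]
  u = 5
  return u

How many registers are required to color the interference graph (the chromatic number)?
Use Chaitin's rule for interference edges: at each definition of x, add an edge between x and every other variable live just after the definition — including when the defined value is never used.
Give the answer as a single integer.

Answer: 3

Working:
Block summaries:
  n0: def={q} ue=∅
  n1: def={q,u,v} ue=∅
  n2: def={u} ue=∅
  n3: def={u} ue={u,v}
  n4: def={n} ue={q}
  n5: def={u} ue=∅

Live sets:
  live n0: ∅→∅
  live n1: ∅→{q,u,v}
  live n2: {q,v}→{q,u,v}
  live n3: {q,u,v}→{q}
  live n4: {q}→∅
  live n5: ∅→∅

Interference:
  n↔∅
  q↔{u,v}
  u↔{q,v}
  v↔{q,u}

Colouring:
  {q,u,v} pairwise interfere (3-clique) ⇒ χ ≥ 3
  assign n→c0 q→c0 u→c1 v→c2 — no edge inside a register ⇒ χ ≤ 3
  χ = 3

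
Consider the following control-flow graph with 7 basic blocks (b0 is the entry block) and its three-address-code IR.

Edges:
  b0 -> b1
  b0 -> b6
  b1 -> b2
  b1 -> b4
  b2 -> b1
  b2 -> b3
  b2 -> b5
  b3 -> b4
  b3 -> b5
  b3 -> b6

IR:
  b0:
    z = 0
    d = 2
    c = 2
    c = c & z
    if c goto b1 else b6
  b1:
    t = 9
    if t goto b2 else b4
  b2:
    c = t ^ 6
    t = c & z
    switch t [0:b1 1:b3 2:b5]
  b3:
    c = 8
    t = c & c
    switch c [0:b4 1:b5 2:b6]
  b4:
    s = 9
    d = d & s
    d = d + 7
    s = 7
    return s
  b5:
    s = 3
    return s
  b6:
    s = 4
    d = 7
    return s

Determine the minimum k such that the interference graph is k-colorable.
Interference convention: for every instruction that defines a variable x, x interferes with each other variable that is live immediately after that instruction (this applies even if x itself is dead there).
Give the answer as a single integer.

Answer: 4

Analysis:
Per-block:
  b0 def {c,d,z} use ∅
  b1 def {t} use ∅
  b2 def {c,t} use {t,z}
  b3 def {c,t} use ∅
  b4 def {d,s} use {d}
  b5 def {s} use ∅
  b6 def {d,s} use ∅

Backward fixpoint:
  b0 li=∅ lo={d,z}
  b1 li={d,z} lo={d,t,z}
  b2 li={d,t,z} lo={d,z}
  b3 li={d} lo={d}
  b4 li={d} lo=∅
  b5 li=∅ lo=∅
  b6 li=∅ lo=∅

Conflict graph:
  c↔{d,t,z}
  d↔{c,s,t,z}
  s↔{d}
  t↔{c,d,z}
  z↔{c,d,t}

Registers:
  {c,d,t,z} pairwise interfere (4-clique) ⇒ χ ≥ 4
  4-colouring: c0={d}  c1={c,s}  c2={t}  c3={z}
  χ = 4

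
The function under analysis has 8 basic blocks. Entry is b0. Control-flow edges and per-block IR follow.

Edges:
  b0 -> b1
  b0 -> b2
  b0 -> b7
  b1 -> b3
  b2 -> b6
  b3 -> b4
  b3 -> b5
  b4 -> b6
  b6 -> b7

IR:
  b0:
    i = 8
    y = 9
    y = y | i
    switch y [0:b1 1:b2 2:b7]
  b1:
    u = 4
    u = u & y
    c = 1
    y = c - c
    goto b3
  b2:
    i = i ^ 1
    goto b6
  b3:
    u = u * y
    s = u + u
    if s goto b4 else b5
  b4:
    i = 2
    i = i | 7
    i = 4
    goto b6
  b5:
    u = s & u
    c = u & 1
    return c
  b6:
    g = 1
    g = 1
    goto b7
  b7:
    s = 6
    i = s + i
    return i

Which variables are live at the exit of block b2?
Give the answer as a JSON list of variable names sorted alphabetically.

Answer: ["i"]

Derivation:
Per-block:
  b0: def={i,y} ue=∅
  b1: def={c,u,y} ue={y}
  b2: def={i} ue={i}
  b3: def={s,u} ue={u,y}
  b4: def={i} ue=∅
  b5: def={c,u} ue={s,u}
  b6: def={g} ue=∅
  b7: def={i,s} ue={i}

Backward fixpoint:
  b0 li=∅ lo={i,y}
  b1 li={y} lo={u,y}
  b2 li={i} lo={i}
  b3 li={u,y} lo={s,u}
  b4 li=∅ lo={i}
  b5 li={s,u} lo=∅
  b6 li={i} lo={i}
  b7 li={i} lo=∅

live-out(b2) = ["i"]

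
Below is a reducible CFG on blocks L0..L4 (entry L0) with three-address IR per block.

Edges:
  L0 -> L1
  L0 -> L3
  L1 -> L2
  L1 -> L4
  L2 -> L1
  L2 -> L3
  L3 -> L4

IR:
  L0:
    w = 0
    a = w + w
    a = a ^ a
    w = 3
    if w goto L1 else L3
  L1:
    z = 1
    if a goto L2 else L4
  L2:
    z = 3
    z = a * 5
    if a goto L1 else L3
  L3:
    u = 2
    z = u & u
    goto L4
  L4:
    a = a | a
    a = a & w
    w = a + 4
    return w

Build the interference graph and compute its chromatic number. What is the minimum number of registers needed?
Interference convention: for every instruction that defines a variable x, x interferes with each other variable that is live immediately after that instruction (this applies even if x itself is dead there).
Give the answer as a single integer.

Block summaries:
  L0 def {a,w} use ∅
  L1 def {z} use {a}
  L2 def {z} use {a}
  L3 def {u,z} use ∅
  L4 def {a,w} use {a,w}

Backward fixpoint:
  L0: in=∅ out={a,w}
  L1: in={a,w} out={a,w}
  L2: in={a,w} out={a,w}
  L3: in={a,w} out={a,w}
  L4: in={a,w} out=∅

Conflict graph:
  a — {u,w,z}
  u — {a,w}
  w — {a,u,z}
  z — {a,w}

Chromatic number:
  lower bound: {a,u,w} mutually conflict ⇒ χ ≥ 3
  3-colouring: R0={a}  R1={w}  R2={u,z}
  χ = 3

Answer: 3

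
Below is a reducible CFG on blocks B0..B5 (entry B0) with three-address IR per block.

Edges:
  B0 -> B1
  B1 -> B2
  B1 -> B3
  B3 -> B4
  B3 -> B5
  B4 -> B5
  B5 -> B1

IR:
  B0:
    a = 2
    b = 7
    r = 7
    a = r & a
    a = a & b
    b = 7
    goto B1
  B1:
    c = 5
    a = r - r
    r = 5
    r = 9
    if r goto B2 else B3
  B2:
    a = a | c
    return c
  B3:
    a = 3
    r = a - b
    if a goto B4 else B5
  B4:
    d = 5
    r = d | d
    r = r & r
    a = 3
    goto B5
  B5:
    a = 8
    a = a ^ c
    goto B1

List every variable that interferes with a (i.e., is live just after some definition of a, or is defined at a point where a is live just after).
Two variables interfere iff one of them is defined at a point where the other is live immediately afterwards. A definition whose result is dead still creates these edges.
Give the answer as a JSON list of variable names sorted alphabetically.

Answer: ["b", "c", "r"]

Working:
Per-block:
  B0: {a,b,r} / ∅
  B1: {a,c,r} / {r}
  B2: {a} / {a,c}
  B3: {a,r} / {b}
  B4: {a,d,r} / ∅
  B5: {a} / {c}

Backward fixpoint:
  B0 li=∅ lo={b,r}
  B1 li={b,r} lo={a,b,c}
  B2 li={a,c} lo=∅
  B3 li={b,c} lo={b,c,r}
  B4 li={b,c} lo={b,c,r}
  B5 li={b,c,r} lo={b,r}

Conflict graph:
  a: {b,c,r}
  b: {a,c,d,r}
  c: {a,b,d,r}
  d: {b,c}
  r: {a,b,c}

N(a) = ["b", "c", "r"]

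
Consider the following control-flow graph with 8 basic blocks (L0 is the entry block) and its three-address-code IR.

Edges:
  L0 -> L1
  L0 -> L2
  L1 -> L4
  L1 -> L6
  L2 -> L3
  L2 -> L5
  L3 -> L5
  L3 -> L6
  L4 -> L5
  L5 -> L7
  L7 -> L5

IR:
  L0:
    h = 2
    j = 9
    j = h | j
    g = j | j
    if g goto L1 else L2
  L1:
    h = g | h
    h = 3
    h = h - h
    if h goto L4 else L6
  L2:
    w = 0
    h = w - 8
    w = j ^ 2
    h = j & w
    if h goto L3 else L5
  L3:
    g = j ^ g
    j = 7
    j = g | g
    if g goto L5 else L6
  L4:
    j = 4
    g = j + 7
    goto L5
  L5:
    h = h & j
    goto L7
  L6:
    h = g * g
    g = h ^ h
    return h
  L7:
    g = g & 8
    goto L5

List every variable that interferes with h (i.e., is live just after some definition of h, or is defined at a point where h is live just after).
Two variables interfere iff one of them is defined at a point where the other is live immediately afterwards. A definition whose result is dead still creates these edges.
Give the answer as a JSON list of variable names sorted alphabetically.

Block summaries:
  L0: {g,h,j} / ∅
  L1: {h} / {g,h}
  L2: {h,w} / {j}
  L3: {g,j} / {g,j}
  L4: {g,j} / ∅
  L5: {h} / {h,j}
  L6: {g,h} / {g}
  L7: {g} / {g}

Live sets:
  L0: in=∅ out={g,h,j}
  L1: in={g,h} out={g,h}
  L2: in={g,j} out={g,h,j}
  L3: in={g,h,j} out={g,h,j}
  L4: in={h} out={g,h,j}
  L5: in={g,h,j} out={g,h,j}
  L6: in={g} out=∅
  L7: in={g,h,j} out={g,h,j}

Interfere edges:
  g — {h,j,w}
  h — {g,j}
  j — {g,h,w}
  w — {g,j}

N(h) = ["g", "j"]

Answer: ["g", "j"]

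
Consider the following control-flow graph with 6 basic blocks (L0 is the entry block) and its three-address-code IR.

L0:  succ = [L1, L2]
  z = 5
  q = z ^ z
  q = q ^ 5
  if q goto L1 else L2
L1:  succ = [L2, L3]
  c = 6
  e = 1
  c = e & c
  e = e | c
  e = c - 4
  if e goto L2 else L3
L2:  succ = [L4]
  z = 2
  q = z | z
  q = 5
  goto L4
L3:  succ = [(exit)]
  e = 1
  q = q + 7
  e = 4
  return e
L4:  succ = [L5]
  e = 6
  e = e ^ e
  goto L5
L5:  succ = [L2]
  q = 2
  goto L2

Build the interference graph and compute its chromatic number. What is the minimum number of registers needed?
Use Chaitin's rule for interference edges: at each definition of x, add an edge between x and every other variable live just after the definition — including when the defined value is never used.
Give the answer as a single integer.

Answer: 3

Analysis:
Per-block:
  L0: {q,z} / ∅
  L1: {c,e} / ∅
  L2: {q,z} / ∅
  L3: {e,q} / {q}
  L4: {e} / ∅
  L5: {q} / ∅

Liveness:
  live L0: ∅→{q}
  live L1: {q}→{q}
  live L2: ∅→∅
  live L3: {q}→∅
  live L4: ∅→∅
  live L5: ∅→∅

Interfere edges:
  c↔{e,q}
  e↔{c,q}
  q↔{c,e}
  z↔∅

Colouring:
  lower bound: {c,e,q} mutually conflict ⇒ χ ≥ 3
  3-colouring: r0={c,z}  r1={e}  r2={q}
  χ = 3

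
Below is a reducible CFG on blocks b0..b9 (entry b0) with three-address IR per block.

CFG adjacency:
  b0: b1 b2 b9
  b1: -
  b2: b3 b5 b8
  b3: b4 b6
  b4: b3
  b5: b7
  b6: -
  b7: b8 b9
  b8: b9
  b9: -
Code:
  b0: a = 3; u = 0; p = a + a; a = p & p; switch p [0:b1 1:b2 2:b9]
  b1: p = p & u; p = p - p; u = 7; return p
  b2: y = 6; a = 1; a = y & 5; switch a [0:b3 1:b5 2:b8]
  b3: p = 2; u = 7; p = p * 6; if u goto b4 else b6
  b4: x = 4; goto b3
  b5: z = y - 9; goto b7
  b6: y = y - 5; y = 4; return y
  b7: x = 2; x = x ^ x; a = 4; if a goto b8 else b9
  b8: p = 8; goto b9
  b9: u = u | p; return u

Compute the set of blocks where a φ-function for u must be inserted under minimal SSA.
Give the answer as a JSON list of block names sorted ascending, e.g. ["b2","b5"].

idom tree: b1←b0 b2←b0 b3←b2 b4←b3 b5←b2 b6←b3 b7←b5 b8←b2 b9←b0
Dom∩ at merges:
  b3: preds {b2,b4}: {b0,b2} ∩ {b0,b2,b3,b4} = {b0,b2}; idom=b2
  b8: preds {b2,b7}: {b0,b2} ∩ {b0,b2,b5,b7} = {b0,b2}; idom=b2
  b9: preds {b0,b7,b8}: {b0} ∩ {b0,b2,b5,b7} ∩ {b0,b2,b8} = {b0}; idom=b0

Frontier:
  b3←b2: walk · to b2
  b3←b4: walk b4→b3 to b2
  b8←b2: walk · to b2
  b8←b7: walk b7→b5 to b2
  b9←b0: walk · to b0
  b9←b7: walk b7→b5→b2 to b0
  b9←b8: walk b8→b2 to b0
  b0 → ∅
  b1 → ∅
  b2 → {b9}
  b3 → {b3}
  b4 → {b3}
  b5 → {b8,b9}
  b6 → ∅
  b7 → {b8,b9}
  b8 → {b9}
  b9 → ∅

φ for u: defs {b0,b1,b3,b9}
  DF⁺ = {b3}

Answer: ["b3"]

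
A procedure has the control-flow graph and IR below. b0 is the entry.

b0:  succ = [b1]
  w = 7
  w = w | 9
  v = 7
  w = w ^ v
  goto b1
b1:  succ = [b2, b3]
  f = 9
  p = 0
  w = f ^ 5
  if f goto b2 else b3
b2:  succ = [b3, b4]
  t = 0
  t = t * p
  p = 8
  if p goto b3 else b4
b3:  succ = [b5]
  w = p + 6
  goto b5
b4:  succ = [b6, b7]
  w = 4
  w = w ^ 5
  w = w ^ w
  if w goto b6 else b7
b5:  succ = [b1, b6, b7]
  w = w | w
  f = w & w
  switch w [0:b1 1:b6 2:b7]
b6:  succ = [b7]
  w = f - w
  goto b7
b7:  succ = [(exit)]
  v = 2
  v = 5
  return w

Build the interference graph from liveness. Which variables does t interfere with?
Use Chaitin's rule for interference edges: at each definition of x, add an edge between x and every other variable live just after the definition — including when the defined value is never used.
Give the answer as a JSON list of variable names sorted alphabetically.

Block summaries:
  b0: def={v,w} ue=∅
  b1: def={f,p,w} ue=∅
  b2: def={p,t} ue={p}
  b3: def={w} ue={p}
  b4: def={w} ue=∅
  b5: def={f,w} ue={w}
  b6: def={w} ue={f,w}
  b7: def={v} ue={w}

Live sets:
  b0: in=∅ out=∅
  b1: in=∅ out={f,p}
  b2: in={f,p} out={f,p}
  b3: in={p} out={w}
  b4: in={f} out={f,w}
  b5: in={w} out={f,w}
  b6: in={f,w} out={w}
  b7: in={w} out=∅

Interference:
  f↔{p,t,w}
  p↔{f,t,w}
  t↔{f,p}
  v↔{w}
  w↔{f,p,v}

N(t) = ["f", "p"]

Answer: ["f", "p"]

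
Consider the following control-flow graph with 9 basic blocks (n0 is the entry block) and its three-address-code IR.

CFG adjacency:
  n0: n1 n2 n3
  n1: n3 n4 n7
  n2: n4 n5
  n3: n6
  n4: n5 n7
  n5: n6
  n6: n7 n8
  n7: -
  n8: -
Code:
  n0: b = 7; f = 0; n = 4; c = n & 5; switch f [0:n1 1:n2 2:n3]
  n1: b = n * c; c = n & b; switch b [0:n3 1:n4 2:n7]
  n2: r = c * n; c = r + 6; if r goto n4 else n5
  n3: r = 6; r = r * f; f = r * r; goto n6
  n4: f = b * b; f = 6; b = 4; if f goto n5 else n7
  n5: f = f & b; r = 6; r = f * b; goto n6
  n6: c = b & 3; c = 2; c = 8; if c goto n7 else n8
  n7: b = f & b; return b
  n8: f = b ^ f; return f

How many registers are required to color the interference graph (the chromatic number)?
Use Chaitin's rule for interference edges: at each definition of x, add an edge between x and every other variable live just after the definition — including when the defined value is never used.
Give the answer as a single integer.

Answer: 4

Derivation:
def/use:
  n0 def {b,c,f,n} use ∅
  n1 def {b,c} use {c,n}
  n2 def {c,r} use {c,n}
  n3 def {f,r} use {f}
  n4 def {b,f} use {b}
  n5 def {f,r} use {b,f}
  n6 def {c} use {b}
  n7 def {b} use {b,f}
  n8 def {f} use {b,f}

Liveness:
  n0 li=∅ lo={b,c,f,n}
  n1 li={c,f,n} lo={b,f}
  n2 li={b,c,f,n} lo={b,f}
  n3 li={b,f} lo={b,f}
  n4 li={b} lo={b,f}
  n5 li={b,f} lo={b,f}
  n6 li={b,f} lo={b,f}
  n7 li={b,f} lo=∅
  n8 li={b,f} lo=∅

Interference:
  b — {c,f,n,r}
  c — {b,f,n,r}
  f — {b,c,n,r}
  n — {b,c,f}
  r — {b,c,f}

Registers:
  lower bound: {b,c,f,n} mutually conflict ⇒ χ ≥ 4
  assign b→c0 c→c1 f→c2 n→c3 r→c3 — no edge inside a register ⇒ χ ≤ 4
  χ = 4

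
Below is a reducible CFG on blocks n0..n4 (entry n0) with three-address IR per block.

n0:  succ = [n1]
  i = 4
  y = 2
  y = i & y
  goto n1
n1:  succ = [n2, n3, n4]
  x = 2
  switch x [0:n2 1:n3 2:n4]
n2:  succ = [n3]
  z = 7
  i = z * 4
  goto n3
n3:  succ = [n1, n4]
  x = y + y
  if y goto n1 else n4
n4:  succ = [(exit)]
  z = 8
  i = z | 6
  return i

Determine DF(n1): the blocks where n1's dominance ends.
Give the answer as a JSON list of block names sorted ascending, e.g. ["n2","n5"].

idom tree: n1←n0 n2←n1 n3←n1 n4←n1
Join-block Dom:
  n1: preds {n0,n3}: {n0} ∩ {n0,n1,n3} = {n0}; idom=n0
  n3: preds {n1,n2}: {n0,n1} ∩ {n0,n1,n2} = {n0,n1}; idom=n1
  n4: preds {n1,n3}: {n0,n1} ∩ {n0,n1,n3} = {n0,n1}; idom=n1

DF walk-up:
  n1←n0: walk · to n0
  n1←n3: walk n3→n1 to n0
  n3←n1: walk · to n1
  n3←n2: walk n2 to n1
  n4←n1: walk · to n1
  n4←n3: walk n3 to n1
  DF(n0)=∅
  DF(n1)={n1}
  DF(n2)={n3}
  DF(n3)={n1,n4}
  DF(n4)=∅

DF(n1) = ["n1"]

Answer: ["n1"]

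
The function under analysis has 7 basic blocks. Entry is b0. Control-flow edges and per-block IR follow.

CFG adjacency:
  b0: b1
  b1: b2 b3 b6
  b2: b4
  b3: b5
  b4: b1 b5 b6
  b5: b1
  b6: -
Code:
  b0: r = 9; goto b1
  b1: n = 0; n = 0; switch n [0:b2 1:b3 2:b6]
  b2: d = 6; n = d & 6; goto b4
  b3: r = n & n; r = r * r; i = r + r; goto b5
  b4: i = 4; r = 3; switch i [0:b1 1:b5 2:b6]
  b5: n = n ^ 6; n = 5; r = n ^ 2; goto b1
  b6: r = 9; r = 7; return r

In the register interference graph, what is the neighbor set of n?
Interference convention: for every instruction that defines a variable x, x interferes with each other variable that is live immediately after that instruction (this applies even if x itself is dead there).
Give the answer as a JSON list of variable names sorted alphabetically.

Block summaries:
  b0 def {r} use ∅
  b1 def {n} use ∅
  b2 def {d,n} use ∅
  b3 def {i,r} use {n}
  b4 def {i,r} use ∅
  b5 def {n,r} use {n}
  b6 def {r} use ∅

Backward fixpoint:
  b0: in=∅ out=∅
  b1: in=∅ out={n}
  b2: in=∅ out={n}
  b3: in={n} out={n}
  b4: in={n} out={n}
  b5: in={n} out=∅
  b6: in=∅ out=∅

Interfere edges:
  d — ∅
  i — {n,r}
  n — {i,r}
  r — {i,n}

N(n) = ["i", "r"]

Answer: ["i", "r"]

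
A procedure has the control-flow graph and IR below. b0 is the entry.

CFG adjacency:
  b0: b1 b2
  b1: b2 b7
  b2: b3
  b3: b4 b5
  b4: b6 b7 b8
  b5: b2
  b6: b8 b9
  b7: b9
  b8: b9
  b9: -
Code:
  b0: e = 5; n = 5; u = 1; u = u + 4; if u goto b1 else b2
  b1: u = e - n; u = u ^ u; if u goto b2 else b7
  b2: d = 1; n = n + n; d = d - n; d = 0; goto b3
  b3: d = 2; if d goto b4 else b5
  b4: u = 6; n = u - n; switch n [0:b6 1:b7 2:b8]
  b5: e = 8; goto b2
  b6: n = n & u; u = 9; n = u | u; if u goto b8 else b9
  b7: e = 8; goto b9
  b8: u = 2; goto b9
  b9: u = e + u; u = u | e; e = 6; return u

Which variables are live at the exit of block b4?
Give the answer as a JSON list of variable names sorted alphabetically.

Block summaries:
  b0: {e,n,u} / ∅
  b1: {u} / {e,n}
  b2: {d,n} / {n}
  b3: {d} / ∅
  b4: {n,u} / {n}
  b5: {e} / ∅
  b6: {n,u} / {n,u}
  b7: {e} / ∅
  b8: {u} / ∅
  b9: {e,u} / {e,u}

Live sets:
  b0: in=∅ out={e,n}
  b1: in={e,n} out={e,n,u}
  b2: in={e,n} out={e,n}
  b3: in={e,n} out={e,n}
  b4: in={e,n} out={e,n,u}
  b5: in={n} out={e,n}
  b6: in={e,n,u} out={e,u}
  b7: in={u} out={e,u}
  b8: in={e} out={e,u}
  b9: in={e,u} out=∅

live-out(b4) = ["e", "n", "u"]

Answer: ["e", "n", "u"]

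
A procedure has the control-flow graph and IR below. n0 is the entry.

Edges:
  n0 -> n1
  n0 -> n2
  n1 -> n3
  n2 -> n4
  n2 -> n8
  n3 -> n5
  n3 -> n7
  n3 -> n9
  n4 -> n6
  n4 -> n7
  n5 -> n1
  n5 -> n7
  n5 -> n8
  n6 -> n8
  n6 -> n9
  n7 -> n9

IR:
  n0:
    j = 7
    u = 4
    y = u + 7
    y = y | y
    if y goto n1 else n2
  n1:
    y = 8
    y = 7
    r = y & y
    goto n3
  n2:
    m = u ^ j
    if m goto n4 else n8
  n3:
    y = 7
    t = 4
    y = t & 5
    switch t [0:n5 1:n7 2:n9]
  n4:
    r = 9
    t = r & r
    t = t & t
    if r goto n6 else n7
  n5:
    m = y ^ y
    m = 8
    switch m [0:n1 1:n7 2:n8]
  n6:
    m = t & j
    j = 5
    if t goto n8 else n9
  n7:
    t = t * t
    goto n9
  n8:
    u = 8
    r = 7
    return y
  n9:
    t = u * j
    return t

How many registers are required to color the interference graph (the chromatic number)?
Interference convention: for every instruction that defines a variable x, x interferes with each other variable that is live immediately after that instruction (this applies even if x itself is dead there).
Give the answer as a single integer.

Answer: 5

Analysis:
Per-block:
  n0: def={j,u,y} ue=∅
  n1: def={r,y} ue=∅
  n2: def={m} ue={j,u}
  n3: def={t,y} ue=∅
  n4: def={r,t} ue=∅
  n5: def={m} ue={y}
  n6: def={j,m} ue={j,t}
  n7: def={t} ue={t}
  n8: def={r,u} ue={y}
  n9: def={t} ue={j,u}

Live sets:
  live n0: ∅→{j,u,y}
  live n1: {j,u}→{j,u}
  live n2: {j,u,y}→{j,u,y}
  live n3: {j,u}→{j,t,u,y}
  live n4: {j,u,y}→{j,t,u,y}
  live n5: {j,t,u,y}→{j,t,u,y}
  live n6: {j,t,u,y}→{j,u,y}
  live n7: {j,t,u}→{j,u}
  live n8: {y}→∅
  live n9: {j,u}→∅

Interfere edges:
  j — {m,r,t,u,y}
  m — {j,t,u,y}
  r — {j,t,u,y}
  t — {j,m,r,u,y}
  u — {j,m,r,t,y}
  y — {j,m,r,t,u}

Chromatic number:
  clique {j,m,t,u,y} ⇒ need ≥ 5
  5-colouring: c0={j}  c1={t}  c2={u}  c3={y}  c4={m,r}
  χ = 5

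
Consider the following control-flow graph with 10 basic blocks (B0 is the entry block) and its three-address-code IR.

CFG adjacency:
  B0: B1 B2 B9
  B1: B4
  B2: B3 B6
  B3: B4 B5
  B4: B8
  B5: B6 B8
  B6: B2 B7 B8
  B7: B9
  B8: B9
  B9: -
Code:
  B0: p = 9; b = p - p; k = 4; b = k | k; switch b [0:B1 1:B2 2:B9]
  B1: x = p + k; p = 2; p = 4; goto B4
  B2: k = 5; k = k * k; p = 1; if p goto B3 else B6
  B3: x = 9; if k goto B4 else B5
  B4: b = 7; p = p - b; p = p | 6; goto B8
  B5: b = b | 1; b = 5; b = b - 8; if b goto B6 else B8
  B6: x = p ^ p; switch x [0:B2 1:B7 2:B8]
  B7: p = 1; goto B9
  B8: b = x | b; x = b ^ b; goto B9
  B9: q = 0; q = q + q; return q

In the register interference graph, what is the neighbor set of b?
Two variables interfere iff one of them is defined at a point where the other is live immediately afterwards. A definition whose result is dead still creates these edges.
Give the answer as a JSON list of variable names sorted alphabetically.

def/use:
  B0: {b,k,p} / ∅
  B1: {p,x} / {k,p}
  B2: {k,p} / ∅
  B3: {x} / {k}
  B4: {b,p} / {p}
  B5: {b} / {b}
  B6: {x} / {p}
  B7: {p} / ∅
  B8: {b,x} / {b,x}
  B9: {q} / ∅

Backward fixpoint:
  live B0: ∅→{b,k,p}
  live B1: {k,p}→{p,x}
  live B2: {b}→{b,k,p}
  live B3: {b,k,p}→{b,p,x}
  live B4: {p,x}→{b,x}
  live B5: {b,p,x}→{b,p,x}
  live B6: {b,p}→{b,x}
  live B7: ∅→∅
  live B8: {b,x}→∅
  live B9: ∅→∅

Interference:
  b: {k,p,x}
  k: {b,p,x}
  p: {b,k,x}
  q: ∅
  x: {b,k,p}

N(b) = ["k", "p", "x"]

Answer: ["k", "p", "x"]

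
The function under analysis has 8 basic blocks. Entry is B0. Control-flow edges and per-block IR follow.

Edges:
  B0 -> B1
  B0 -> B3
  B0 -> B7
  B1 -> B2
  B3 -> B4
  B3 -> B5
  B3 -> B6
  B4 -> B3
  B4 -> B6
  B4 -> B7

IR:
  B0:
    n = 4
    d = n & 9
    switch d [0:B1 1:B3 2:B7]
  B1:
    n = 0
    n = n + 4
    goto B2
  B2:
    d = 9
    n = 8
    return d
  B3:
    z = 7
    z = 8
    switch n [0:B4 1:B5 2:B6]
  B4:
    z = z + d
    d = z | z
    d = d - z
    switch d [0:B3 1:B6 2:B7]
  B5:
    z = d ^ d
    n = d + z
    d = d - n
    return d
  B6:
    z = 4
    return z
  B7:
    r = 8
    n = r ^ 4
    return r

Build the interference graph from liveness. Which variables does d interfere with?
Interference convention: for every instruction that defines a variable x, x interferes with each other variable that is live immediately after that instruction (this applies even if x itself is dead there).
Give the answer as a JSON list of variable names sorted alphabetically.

Block summaries:
  B0: def={d,n} ue=∅
  B1: def={n} ue=∅
  B2: def={d,n} ue=∅
  B3: def={z} ue={n}
  B4: def={d,z} ue={d,z}
  B5: def={d,n,z} ue={d}
  B6: def={z} ue=∅
  B7: def={n,r} ue=∅

Live sets:
  B0: in=∅ out={d,n}
  B1: in=∅ out=∅
  B2: in=∅ out=∅
  B3: in={d,n} out={d,n,z}
  B4: in={d,n,z} out={d,n}
  B5: in={d} out=∅
  B6: in=∅ out=∅
  B7: in=∅ out=∅

Interference:
  d — {n,z}
  n — {d,r,z}
  r — {n}
  z — {d,n}

N(d) = ["n", "z"]

Answer: ["n", "z"]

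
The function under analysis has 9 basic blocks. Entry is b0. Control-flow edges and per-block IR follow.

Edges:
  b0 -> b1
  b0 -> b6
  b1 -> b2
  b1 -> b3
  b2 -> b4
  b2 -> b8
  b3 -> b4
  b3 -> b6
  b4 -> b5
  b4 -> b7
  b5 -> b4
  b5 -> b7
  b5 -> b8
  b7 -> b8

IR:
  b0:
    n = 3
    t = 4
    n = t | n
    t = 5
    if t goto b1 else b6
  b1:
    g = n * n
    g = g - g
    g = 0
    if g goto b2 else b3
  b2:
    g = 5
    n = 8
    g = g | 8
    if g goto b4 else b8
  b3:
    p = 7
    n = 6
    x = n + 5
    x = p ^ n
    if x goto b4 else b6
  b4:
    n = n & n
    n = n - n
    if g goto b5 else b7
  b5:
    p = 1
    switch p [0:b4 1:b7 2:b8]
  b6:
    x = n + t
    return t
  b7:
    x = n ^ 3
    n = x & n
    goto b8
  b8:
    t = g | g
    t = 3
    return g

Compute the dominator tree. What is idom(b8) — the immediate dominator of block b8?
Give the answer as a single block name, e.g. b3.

idom tree: b1←b0 b2←b1 b3←b1 b4←b1 b5←b4 b6←b0 b7←b4 b8←b1
Dom∩ at merges:
  b4: preds {b2,b3,b5}: {b0,b1,b2} ∩ {b0,b1,b3} ∩ {b0,b1,b4,b5} = {b0,b1}; idom=b1
  b6: preds {b0,b3}: {b0} ∩ {b0,b1,b3} = {b0}; idom=b0
  b7: preds {b4,b5}: {b0,b1,b4} ∩ {b0,b1,b4,b5} = {b0,b1,b4}; idom=b4
  b8: preds {b2,b5,b7}: {b0,b1,b2} ∩ {b0,b1,b4,b5} ∩ {b0,b1,b4,b7} = {b0,b1}; idom=b1

idom(b8) = b1

Answer: b1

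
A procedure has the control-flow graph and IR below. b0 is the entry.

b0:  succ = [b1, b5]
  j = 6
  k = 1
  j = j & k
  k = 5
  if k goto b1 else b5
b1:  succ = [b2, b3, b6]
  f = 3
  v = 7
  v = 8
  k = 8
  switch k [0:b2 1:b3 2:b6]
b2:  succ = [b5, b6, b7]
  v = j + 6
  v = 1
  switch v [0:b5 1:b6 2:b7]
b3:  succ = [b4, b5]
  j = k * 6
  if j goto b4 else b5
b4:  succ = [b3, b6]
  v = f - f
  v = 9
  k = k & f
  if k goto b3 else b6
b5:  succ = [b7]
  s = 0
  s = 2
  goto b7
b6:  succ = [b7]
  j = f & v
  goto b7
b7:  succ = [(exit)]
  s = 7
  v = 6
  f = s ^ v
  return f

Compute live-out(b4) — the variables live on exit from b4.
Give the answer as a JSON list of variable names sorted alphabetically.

def/use:
  b0 def {j,k} use ∅
  b1 def {f,k,v} use ∅
  b2 def {v} use {j}
  b3 def {j} use {k}
  b4 def {k,v} use {f,k}
  b5 def {s} use ∅
  b6 def {j} use {f,v}
  b7 def {f,s,v} use ∅

Liveness:
  b0: in=∅ out={j}
  b1: in={j} out={f,j,k,v}
  b2: in={f,j} out={f,v}
  b3: in={f,k} out={f,k}
  b4: in={f,k} out={f,k,v}
  b5: in=∅ out=∅
  b6: in={f,v} out=∅
  b7: in=∅ out=∅

live-out(b4) = ["f", "k", "v"]

Answer: ["f", "k", "v"]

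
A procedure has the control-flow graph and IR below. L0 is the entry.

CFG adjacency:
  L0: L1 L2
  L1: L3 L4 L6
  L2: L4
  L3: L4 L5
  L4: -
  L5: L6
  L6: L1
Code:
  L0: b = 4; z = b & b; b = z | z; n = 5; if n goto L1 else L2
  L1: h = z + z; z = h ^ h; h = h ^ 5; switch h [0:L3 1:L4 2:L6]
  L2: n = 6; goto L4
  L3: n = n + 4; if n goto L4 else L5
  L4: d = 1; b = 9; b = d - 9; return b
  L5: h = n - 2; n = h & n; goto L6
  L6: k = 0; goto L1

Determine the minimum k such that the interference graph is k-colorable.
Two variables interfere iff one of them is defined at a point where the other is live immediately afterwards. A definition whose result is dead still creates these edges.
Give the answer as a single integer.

def/use:
  L0: {b,n,z} / ∅
  L1: {h,z} / {z}
  L2: {n} / ∅
  L3: {n} / {n}
  L4: {b,d} / ∅
  L5: {h,n} / {n}
  L6: {k} / ∅

Backward fixpoint:
  L0 li=∅ lo={n,z}
  L1 li={n,z} lo={n,z}
  L2 li=∅ lo=∅
  L3 li={n,z} lo={n,z}
  L4 li=∅ lo=∅
  L5 li={n,z} lo={n,z}
  L6 li={n,z} lo={n,z}

Conflict graph:
  b: {d,z}
  d: {b}
  h: {n,z}
  k: {n,z}
  n: {h,k,z}
  z: {b,h,k,n}

Chromatic number:
  clique {h,n,z} ⇒ need ≥ 3
  3-colouring: R0={d,z}  R1={b,n}  R2={h,k}
  χ = 3

Answer: 3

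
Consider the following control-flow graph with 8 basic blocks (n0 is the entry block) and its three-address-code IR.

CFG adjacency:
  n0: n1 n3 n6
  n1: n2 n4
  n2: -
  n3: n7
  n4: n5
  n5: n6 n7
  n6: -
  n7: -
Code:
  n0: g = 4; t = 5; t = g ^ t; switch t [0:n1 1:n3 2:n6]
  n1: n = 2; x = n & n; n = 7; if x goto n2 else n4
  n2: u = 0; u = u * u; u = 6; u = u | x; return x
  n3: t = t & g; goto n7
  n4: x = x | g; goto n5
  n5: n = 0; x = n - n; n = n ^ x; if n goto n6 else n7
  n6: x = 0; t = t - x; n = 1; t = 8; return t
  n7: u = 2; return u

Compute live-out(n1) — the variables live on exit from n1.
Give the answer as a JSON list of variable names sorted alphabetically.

Block summaries:
  n0: def={g,t} ue=∅
  n1: def={n,x} ue=∅
  n2: def={u} ue={x}
  n3: def={t} ue={g,t}
  n4: def={x} ue={g,x}
  n5: def={n,x} ue=∅
  n6: def={n,t,x} ue={t}
  n7: def={u} ue=∅

Backward fixpoint:
  n0 li=∅ lo={g,t}
  n1 li={g,t} lo={g,t,x}
  n2 li={x} lo=∅
  n3 li={g,t} lo=∅
  n4 li={g,t,x} lo={t}
  n5 li={t} lo={t}
  n6 li={t} lo=∅
  n7 li=∅ lo=∅

live-out(n1) = ["g", "t", "x"]

Answer: ["g", "t", "x"]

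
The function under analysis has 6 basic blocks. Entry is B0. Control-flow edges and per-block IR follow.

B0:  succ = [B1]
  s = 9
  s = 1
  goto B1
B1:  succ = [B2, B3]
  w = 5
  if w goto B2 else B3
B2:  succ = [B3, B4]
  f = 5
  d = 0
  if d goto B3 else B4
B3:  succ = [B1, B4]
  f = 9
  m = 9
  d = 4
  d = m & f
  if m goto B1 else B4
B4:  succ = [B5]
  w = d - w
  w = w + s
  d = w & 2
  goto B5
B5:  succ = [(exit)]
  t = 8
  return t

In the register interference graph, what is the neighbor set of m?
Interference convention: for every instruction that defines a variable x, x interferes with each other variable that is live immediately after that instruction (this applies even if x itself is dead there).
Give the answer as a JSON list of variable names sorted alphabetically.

Answer: ["d", "f", "s", "w"]

Working:
def/use:
  B0: def={s} ue=∅
  B1: def={w} ue=∅
  B2: def={d,f} ue=∅
  B3: def={d,f,m} ue=∅
  B4: def={d,w} ue={d,s,w}
  B5: def={t} ue=∅

Backward fixpoint:
  live B0: ∅→{s}
  live B1: {s}→{s,w}
  live B2: {s,w}→{d,s,w}
  live B3: {s,w}→{d,s,w}
  live B4: {d,s,w}→∅
  live B5: ∅→∅

Conflict graph:
  d: {f,m,s,w}
  f: {d,m,s,w}
  m: {d,f,s,w}
  s: {d,f,m,w}
  t: ∅
  w: {d,f,m,s}

N(m) = ["d", "f", "s", "w"]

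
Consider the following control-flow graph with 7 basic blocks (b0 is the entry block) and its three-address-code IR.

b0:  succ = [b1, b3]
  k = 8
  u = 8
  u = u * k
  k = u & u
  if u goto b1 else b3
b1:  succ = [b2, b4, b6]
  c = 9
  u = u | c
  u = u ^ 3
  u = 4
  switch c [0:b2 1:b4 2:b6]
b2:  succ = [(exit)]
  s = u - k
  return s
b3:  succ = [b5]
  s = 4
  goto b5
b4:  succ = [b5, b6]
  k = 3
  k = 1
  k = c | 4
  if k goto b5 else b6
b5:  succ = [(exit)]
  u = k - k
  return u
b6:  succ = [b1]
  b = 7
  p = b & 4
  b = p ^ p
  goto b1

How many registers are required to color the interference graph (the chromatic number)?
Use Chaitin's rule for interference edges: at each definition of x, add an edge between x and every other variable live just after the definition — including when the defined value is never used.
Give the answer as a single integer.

def/use:
  b0: def={k,u} ue=∅
  b1: def={c,u} ue={u}
  b2: def={s} ue={k,u}
  b3: def={s} ue=∅
  b4: def={k} ue={c}
  b5: def={u} ue={k}
  b6: def={b,p} ue=∅

Live sets:
  b0 li=∅ lo={k,u}
  b1 li={k,u} lo={c,k,u}
  b2 li={k,u} lo=∅
  b3 li={k} lo={k}
  b4 li={c,u} lo={k,u}
  b5 li={k} lo=∅
  b6 li={k,u} lo={k,u}

Interfere edges:
  b: {k,u}
  c: {k,u}
  k: {b,c,p,s,u}
  p: {k,u}
  s: {k}
  u: {b,c,k,p}

Colouring:
  {b,k,u} pairwise interfere (3-clique) ⇒ χ ≥ 3
  assign b→c2 c→c2 k→c0 p→c2 s→c1 u→c1 — no edge inside a register ⇒ χ ≤ 3
  χ = 3

Answer: 3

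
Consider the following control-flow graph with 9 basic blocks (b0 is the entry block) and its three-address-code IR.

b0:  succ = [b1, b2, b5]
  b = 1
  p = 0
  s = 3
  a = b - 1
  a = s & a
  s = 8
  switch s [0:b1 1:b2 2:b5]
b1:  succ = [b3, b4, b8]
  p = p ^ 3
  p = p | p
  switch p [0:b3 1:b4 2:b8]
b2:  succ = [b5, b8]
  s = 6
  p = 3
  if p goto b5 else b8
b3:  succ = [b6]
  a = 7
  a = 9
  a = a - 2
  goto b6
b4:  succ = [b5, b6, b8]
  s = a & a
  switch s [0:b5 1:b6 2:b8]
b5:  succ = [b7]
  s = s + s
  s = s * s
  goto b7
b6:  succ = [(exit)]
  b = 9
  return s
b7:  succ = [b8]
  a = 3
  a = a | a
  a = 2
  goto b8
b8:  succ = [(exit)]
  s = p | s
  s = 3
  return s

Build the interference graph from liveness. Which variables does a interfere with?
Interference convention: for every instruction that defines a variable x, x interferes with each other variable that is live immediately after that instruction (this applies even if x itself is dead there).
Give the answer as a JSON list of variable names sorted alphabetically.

Answer: ["p", "s"]

Derivation:
def/use:
  b0: def={a,b,p,s} ue=∅
  b1: def={p} ue={p}
  b2: def={p,s} ue=∅
  b3: def={a} ue=∅
  b4: def={s} ue={a}
  b5: def={s} ue={s}
  b6: def={b} ue={s}
  b7: def={a} ue=∅
  b8: def={s} ue={p,s}

Liveness:
  live b0: ∅→{a,p,s}
  live b1: {a,p,s}→{a,p,s}
  live b2: ∅→{p,s}
  live b3: {s}→{s}
  live b4: {a,p}→{p,s}
  live b5: {p,s}→{p,s}
  live b6: {s}→∅
  live b7: {p,s}→{p,s}
  live b8: {p,s}→∅

Interference:
  a: {p,s}
  b: {p,s}
  p: {a,b,s}
  s: {a,b,p}

N(a) = ["p", "s"]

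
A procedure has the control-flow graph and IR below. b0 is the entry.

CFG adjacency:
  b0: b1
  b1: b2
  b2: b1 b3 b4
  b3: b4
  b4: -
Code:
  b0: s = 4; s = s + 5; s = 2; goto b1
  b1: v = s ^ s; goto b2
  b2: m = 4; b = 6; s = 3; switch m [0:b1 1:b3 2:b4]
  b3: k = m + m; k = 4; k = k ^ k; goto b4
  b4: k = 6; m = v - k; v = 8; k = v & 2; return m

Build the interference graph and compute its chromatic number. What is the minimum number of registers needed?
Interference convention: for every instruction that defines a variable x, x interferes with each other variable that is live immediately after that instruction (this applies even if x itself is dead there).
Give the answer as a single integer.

Answer: 3

Working:
def/use:
  b0: {s} / ∅
  b1: {v} / {s}
  b2: {b,m,s} / ∅
  b3: {k} / {m}
  b4: {k,m,v} / {v}

Backward fixpoint:
  b0: in=∅ out={s}
  b1: in={s} out={v}
  b2: in={v} out={m,s,v}
  b3: in={m,v} out={v}
  b4: in={v} out=∅

Conflict graph:
  b: {m,v}
  k: {m,v}
  m: {b,k,s,v}
  s: {m,v}
  v: {b,k,m,s}

Colouring:
  clique {b,m,v} ⇒ need ≥ 3
  assign b→c2 k→c2 m→c0 s→c2 v→c1 — no edge inside a register ⇒ χ ≤ 3
  χ = 3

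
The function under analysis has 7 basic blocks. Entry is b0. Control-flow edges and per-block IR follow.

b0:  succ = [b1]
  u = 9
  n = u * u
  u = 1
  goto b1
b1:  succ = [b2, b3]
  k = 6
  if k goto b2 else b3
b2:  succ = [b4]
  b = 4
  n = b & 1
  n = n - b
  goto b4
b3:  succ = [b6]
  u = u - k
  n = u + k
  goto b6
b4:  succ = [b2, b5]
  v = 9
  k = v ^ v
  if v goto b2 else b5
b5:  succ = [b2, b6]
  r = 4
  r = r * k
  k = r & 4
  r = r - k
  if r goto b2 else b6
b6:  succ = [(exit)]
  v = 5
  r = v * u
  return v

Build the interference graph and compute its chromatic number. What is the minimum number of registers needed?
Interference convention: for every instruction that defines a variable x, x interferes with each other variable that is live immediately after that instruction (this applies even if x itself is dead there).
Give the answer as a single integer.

Per-block:
  b0 def {n,u} use ∅
  b1 def {k} use ∅
  b2 def {b,n} use ∅
  b3 def {n,u} use {k,u}
  b4 def {k,v} use ∅
  b5 def {k,r} use {k}
  b6 def {r,v} use {u}

Live sets:
  live b0: ∅→{u}
  live b1: {u}→{k,u}
  live b2: {u}→{u}
  live b3: {k,u}→{u}
  live b4: {u}→{k,u}
  live b5: {k,u}→{u}
  live b6: {u}→∅

Interfere edges:
  b↔{n,u}
  k↔{r,u,v}
  n↔{b,u}
  r↔{k,u,v}
  u↔{b,k,n,r,v}
  v↔{k,r,u}

Colouring:
  {k,r,u,v} pairwise interfere (4-clique) ⇒ χ ≥ 4
  4-colouring: c0={u}  c1={b,k}  c2={n,r}  c3={v}
  χ = 4

Answer: 4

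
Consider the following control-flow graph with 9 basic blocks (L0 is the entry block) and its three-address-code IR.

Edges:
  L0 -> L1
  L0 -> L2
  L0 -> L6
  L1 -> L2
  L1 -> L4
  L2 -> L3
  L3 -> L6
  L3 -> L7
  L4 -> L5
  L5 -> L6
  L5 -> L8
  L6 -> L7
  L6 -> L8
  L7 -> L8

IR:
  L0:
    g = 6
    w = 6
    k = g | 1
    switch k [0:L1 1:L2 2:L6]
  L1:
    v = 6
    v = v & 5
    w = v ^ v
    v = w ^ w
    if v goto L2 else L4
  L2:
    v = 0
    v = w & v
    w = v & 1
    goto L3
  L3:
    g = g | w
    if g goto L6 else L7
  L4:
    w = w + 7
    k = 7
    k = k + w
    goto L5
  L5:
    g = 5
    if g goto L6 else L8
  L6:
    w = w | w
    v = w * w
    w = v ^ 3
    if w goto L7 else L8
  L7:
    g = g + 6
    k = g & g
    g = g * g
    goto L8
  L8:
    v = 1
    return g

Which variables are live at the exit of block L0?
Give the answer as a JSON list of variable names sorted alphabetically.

Block summaries:
  L0 def {g,k,w} use ∅
  L1 def {v,w} use ∅
  L2 def {v,w} use {w}
  L3 def {g} use {g,w}
  L4 def {k,w} use {w}
  L5 def {g} use ∅
  L6 def {v,w} use {w}
  L7 def {g,k} use {g}
  L8 def {v} use {g}

Live sets:
  L0 li=∅ lo={g,w}
  L1 li={g} lo={g,w}
  L2 li={g,w} lo={g,w}
  L3 li={g,w} lo={g,w}
  L4 li={w} lo={w}
  L5 li={w} lo={g,w}
  L6 li={g,w} lo={g}
  L7 li={g} lo={g}
  L8 li={g} lo=∅

live-out(L0) = ["g", "w"]

Answer: ["g", "w"]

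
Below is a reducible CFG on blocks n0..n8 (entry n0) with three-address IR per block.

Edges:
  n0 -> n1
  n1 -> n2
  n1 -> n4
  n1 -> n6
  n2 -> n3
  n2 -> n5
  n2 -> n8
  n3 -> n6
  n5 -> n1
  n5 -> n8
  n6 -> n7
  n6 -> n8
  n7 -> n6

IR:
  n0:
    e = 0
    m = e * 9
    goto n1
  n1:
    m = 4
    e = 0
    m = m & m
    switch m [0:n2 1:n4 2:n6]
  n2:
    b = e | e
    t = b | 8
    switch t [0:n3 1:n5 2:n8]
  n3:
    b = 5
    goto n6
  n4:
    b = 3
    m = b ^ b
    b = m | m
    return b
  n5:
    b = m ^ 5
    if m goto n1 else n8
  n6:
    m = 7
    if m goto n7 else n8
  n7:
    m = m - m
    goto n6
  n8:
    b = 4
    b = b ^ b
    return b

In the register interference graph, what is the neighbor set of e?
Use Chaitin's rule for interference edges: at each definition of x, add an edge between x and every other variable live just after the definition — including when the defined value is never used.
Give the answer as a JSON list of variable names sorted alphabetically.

Answer: ["m"]

Working:
def/use:
  n0: def={e,m} ue=∅
  n1: def={e,m} ue=∅
  n2: def={b,t} ue={e}
  n3: def={b} ue=∅
  n4: def={b,m} ue=∅
  n5: def={b} ue={m}
  n6: def={m} ue=∅
  n7: def={m} ue={m}
  n8: def={b} ue=∅

Liveness:
  live n0: ∅→∅
  live n1: ∅→{e,m}
  live n2: {e,m}→{m}
  live n3: ∅→∅
  live n4: ∅→∅
  live n5: {m}→∅
  live n6: ∅→{m}
  live n7: {m}→∅
  live n8: ∅→∅

Interference:
  b — {m}
  e — {m}
  m — {b,e,t}
  t — {m}

N(e) = ["m"]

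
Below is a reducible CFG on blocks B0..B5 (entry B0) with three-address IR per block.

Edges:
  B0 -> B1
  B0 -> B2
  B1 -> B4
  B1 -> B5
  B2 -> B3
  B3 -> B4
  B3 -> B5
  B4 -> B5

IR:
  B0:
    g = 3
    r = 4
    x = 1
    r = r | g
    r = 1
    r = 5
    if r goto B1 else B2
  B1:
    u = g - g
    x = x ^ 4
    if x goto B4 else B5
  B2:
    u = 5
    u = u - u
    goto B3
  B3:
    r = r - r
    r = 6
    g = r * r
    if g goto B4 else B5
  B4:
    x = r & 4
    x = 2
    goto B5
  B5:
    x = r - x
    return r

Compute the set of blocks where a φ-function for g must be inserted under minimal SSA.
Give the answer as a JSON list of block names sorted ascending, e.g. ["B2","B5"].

idom tree: B1←B0 B2←B0 B3←B2 B4←B0 B5←B0
Dom at joins:
  B4: preds {B1,B3}: {B0,B1} ∩ {B0,B2,B3} = {B0}; idom=B0
  B5: preds {B1,B3,B4}: {B0,B1} ∩ {B0,B2,B3} ∩ {B0,B4} = {B0}; idom=B0

DF derivation:
  B4←B1: walk B1 to B0
  B4←B3: walk B3→B2 to B0
  B5←B1: walk B1 to B0
  B5←B3: walk B3→B2 to B0
  B5←B4: walk B4 to B0
  B0: DF=∅
  B1: DF={B4,B5}
  B2: DF={B4,B5}
  B3: DF={B4,B5}
  B4: DF={B5}
  B5: DF=∅

φ for g: defs {B0,B3}
  DF⁺ = {B4,B5}

Answer: ["B4", "B5"]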